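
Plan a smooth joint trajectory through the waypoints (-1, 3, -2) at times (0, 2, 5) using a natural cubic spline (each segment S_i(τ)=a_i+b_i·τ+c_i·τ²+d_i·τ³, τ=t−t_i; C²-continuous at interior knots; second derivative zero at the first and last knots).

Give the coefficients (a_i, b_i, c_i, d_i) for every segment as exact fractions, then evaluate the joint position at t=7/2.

  seg 0: a=-1 b=41/15 c=0 d=-11/60
  seg 1: a=3 b=8/15 c=-11/10 d=11/90
S(7/2) = 139/80

Δ: Δ0=2, Δ1=-5/3
row 1: diag=10, rhs=-22; c'=3/10, d'=-11/5
back: M1=-11/5
M: M0=0, M1=-11/5, M2=0
seg 0: a=-1, c=M0/2=0, d=(M1−M0)/(6·2)=-11/60, b=Δ0−h0·(2M0+M1)/6=41/15
seg 1: a=3, c=M1/2=-11/10, d=(M2−M1)/(6·3)=11/90, b=Δ1−h1·(2M1+M2)/6=8/15
t_q=7/2 → seg 1, τ=3/2; S=3+8/15·τ+-11/10·τ²+11/90·τ³=139/80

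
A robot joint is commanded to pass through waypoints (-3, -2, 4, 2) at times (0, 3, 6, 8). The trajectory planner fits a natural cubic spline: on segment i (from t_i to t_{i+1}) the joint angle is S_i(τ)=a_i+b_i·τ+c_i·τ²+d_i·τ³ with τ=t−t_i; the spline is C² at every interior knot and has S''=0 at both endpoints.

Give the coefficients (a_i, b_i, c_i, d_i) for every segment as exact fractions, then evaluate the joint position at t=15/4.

  seg 0: a=-3 b=-40/111 c=0 d=77/999
  seg 1: a=-2 b=191/111 c=77/111 d=-200/999
  seg 2: a=4 b=53/111 c=-41/37 d=41/222
S(15/4) = -239/592

Δ: Δ0=1/3, Δ1=2, Δ2=-1
row 1: diag=12, rhs=10; c'=1/4, d'=5/6
row 2: denom=10−3·1/4=37/4; d'=(-18−3·5/6)/(37/4)=-82/37
back: M2=-82/37
back: M1=5/6−1/4·-82/37=154/111
M: M0=0, M1=154/111, M2=-82/37, M3=0
seg 0: a=-3, c=M0/2=0, d=(M1−M0)/(6·3)=77/999, b=Δ0−h0·(2M0+M1)/6=-40/111
seg 1: a=-2, c=M1/2=77/111, d=(M2−M1)/(6·3)=-200/999, b=Δ1−h1·(2M1+M2)/6=191/111
seg 2: a=4, c=M2/2=-41/37, d=(M3−M2)/(6·2)=41/222, b=Δ2−h2·(2M2+M3)/6=53/111
t_q=15/4 → seg 1, τ=3/4; S=-2+191/111·τ+77/111·τ²+-200/999·τ³=-239/592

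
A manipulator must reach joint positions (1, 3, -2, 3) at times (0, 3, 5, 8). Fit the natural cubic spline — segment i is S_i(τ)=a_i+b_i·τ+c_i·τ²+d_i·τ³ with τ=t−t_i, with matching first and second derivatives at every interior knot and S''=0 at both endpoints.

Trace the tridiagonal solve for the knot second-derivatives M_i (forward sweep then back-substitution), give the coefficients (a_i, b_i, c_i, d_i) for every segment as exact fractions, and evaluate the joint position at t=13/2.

  seg 0: a=1 b=23/12 c=0 d=-5/36
  seg 1: a=3 b=-11/6 c=-5/4 d=11/24
  seg 2: a=-2 b=-4/3 c=3/2 d=-1/6
S(13/2) = -19/16

Δ: Δ0=2/3, Δ1=-5/2, Δ2=5/3
row 1: diag=10, rhs=-19; c'=1/5, d'=-19/10
row 2: denom=10−2·1/5=48/5; d'=(25−2·-19/10)/(48/5)=3
back: M2=3
back: M1=-19/10−1/5·3=-5/2
M: M0=0, M1=-5/2, M2=3, M3=0
seg 0: a=1, c=M0/2=0, d=(M1−M0)/(6·3)=-5/36, b=Δ0−h0·(2M0+M1)/6=23/12
seg 1: a=3, c=M1/2=-5/4, d=(M2−M1)/(6·2)=11/24, b=Δ1−h1·(2M1+M2)/6=-11/6
seg 2: a=-2, c=M2/2=3/2, d=(M3−M2)/(6·3)=-1/6, b=Δ2−h2·(2M2+M3)/6=-4/3
t_q=13/2 → seg 2, τ=3/2; S=-2+-4/3·τ+3/2·τ²+-1/6·τ³=-19/16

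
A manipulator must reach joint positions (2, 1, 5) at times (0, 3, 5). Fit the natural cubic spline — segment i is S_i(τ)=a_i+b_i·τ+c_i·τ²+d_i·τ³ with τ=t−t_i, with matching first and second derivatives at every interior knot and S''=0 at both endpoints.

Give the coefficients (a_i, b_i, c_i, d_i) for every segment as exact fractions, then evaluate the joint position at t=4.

  seg 0: a=2 b=-31/30 c=0 d=7/90
  seg 1: a=1 b=16/15 c=7/10 d=-7/60
S(4) = 53/20

Δ: Δ0=-1/3, Δ1=2
row 1: diag=10, rhs=14; c'=1/5, d'=7/5
back: M1=7/5
M: M0=0, M1=7/5, M2=0
seg 0: a=2, c=M0/2=0, d=(M1−M0)/(6·3)=7/90, b=Δ0−h0·(2M0+M1)/6=-31/30
seg 1: a=1, c=M1/2=7/10, d=(M2−M1)/(6·2)=-7/60, b=Δ1−h1·(2M1+M2)/6=16/15
t_q=4 → seg 1, τ=1; S=1+16/15·τ+7/10·τ²+-7/60·τ³=53/20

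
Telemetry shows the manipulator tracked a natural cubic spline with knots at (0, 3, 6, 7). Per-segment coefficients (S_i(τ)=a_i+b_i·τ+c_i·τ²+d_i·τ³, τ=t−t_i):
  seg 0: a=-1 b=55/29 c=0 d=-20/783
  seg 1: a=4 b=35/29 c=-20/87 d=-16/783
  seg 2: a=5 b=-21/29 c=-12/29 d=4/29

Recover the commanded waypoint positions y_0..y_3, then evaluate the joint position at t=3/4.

y_0 = S_0(0) = a_0 = -1
y_1 = S_1(0) = a_1 = 4
y_2 = S_2(0) = a_2 = 5
y_3 = S_2(1) = 4
t_q=3/4 is in segment 0 (τ=3/4); S_0(τ)=191/464

y_0=-1 y_1=4 y_2=5 y_3=4
S(3/4) = 191/464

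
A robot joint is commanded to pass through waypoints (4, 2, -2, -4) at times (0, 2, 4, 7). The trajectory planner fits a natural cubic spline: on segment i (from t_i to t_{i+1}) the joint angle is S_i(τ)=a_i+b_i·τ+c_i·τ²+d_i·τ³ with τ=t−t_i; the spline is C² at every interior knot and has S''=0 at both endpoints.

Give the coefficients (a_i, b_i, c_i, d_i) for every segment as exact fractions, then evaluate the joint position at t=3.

  seg 0: a=4 b=-2/3 c=0 d=-1/12
  seg 1: a=2 b=-5/3 c=-1/2 d=1/6
  seg 2: a=-2 b=-5/3 c=1/2 d=-1/18
S(3) = 0

Δ: Δ0=-1, Δ1=-2, Δ2=-2/3
row 1: diag=8, rhs=-6; c'=1/4, d'=-3/4
row 2: denom=10−2·1/4=19/2; d'=(8−2·-3/4)/(19/2)=1
back: M2=1
back: M1=-3/4−1/4·1=-1
M: M0=0, M1=-1, M2=1, M3=0
seg 0: a=4, c=M0/2=0, d=(M1−M0)/(6·2)=-1/12, b=Δ0−h0·(2M0+M1)/6=-2/3
seg 1: a=2, c=M1/2=-1/2, d=(M2−M1)/(6·2)=1/6, b=Δ1−h1·(2M1+M2)/6=-5/3
seg 2: a=-2, c=M2/2=1/2, d=(M3−M2)/(6·3)=-1/18, b=Δ2−h2·(2M2+M3)/6=-5/3
t_q=3 → seg 1, τ=1; S=2+-5/3·τ+-1/2·τ²+1/6·τ³=0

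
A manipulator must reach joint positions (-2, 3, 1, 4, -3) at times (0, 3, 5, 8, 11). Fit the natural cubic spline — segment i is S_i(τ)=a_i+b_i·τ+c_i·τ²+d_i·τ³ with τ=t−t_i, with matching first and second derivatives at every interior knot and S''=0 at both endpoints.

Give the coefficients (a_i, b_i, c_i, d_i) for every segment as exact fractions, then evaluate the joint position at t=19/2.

Δ: Δ0=5/3, Δ1=-1, Δ2=1, Δ3=-7/3
row 1: diag=10, rhs=-16; c'=1/5, d'=-8/5
row 2: denom=10−2·1/5=48/5; d'=(12−2·-8/5)/(48/5)=19/12
row 3: denom=12−3·5/16=177/16; d'=(-20−3·19/12)/(177/16)=-132/59
back: M3=-132/59
back: M2=19/12−5/16·-132/59=404/177
back: M1=-8/5−1/5·404/177=-364/177
M: M0=0, M1=-364/177, M2=404/177, M3=-132/59, M4=0
seg 0: a=-2, c=M0/2=0, d=(M1−M0)/(6·3)=-182/1593, b=Δ0−h0·(2M0+M1)/6=159/59
seg 1: a=3, c=M1/2=-182/177, d=(M2−M1)/(6·2)=64/177, b=Δ1−h1·(2M1+M2)/6=-23/59
seg 2: a=1, c=M2/2=202/177, d=(M3−M2)/(6·3)=-400/1593, b=Δ2−h2·(2M2+M3)/6=-29/177
seg 3: a=4, c=M3/2=-66/59, d=(M4−M3)/(6·3)=22/177, b=Δ3−h3·(2M3+M4)/6=-17/177
t_q=19/2 → seg 3, τ=3/2; S=4+-17/177·τ+-66/59·τ²+22/177·τ³=415/236

  seg 0: a=-2 b=159/59 c=0 d=-182/1593
  seg 1: a=3 b=-23/59 c=-182/177 d=64/177
  seg 2: a=1 b=-29/177 c=202/177 d=-400/1593
  seg 3: a=4 b=-17/177 c=-66/59 d=22/177
S(19/2) = 415/236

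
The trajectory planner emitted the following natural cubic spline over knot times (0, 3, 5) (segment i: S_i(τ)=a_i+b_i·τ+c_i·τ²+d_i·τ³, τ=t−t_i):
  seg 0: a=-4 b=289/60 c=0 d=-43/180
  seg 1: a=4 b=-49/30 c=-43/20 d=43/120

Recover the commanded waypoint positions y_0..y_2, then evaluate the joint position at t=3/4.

y_0 = S_0(0) = a_0 = -4
y_1 = S_1(0) = a_1 = 4
y_2 = S_1(2) = -5
t_q=3/4 is in segment 0 (τ=3/4); S_0(τ)=-125/256

y_0=-4 y_1=4 y_2=-5
S(3/4) = -125/256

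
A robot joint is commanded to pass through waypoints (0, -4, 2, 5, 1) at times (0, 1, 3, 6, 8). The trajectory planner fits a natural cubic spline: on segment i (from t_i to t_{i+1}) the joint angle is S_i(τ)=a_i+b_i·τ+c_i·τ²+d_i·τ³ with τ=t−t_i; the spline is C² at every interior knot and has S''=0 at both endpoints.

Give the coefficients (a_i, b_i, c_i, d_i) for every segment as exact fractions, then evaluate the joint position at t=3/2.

  seg 0: a=0 b=-2683/506 c=0 d=659/506
  seg 1: a=-4 b=-353/253 c=1977/506 d=-865/1012
  seg 2: a=2 b=1006/253 c=-309/253 d=58/759
  seg 3: a=5 b=-326/253 c=-135/253 d=45/506
S(3/2) = -30989/8096

Δ: Δ0=-4, Δ1=3, Δ2=1, Δ3=-2
row 1: diag=6, rhs=42; c'=1/3, d'=7
row 2: denom=10−2·1/3=28/3; d'=(-12−2·7)/(28/3)=-39/14
row 3: denom=10−3·9/28=253/28; d'=(-18−3·-39/14)/(253/28)=-270/253
back: M3=-270/253
back: M2=-39/14−9/28·-270/253=-618/253
back: M1=7−1/3·-618/253=1977/253
M: M0=0, M1=1977/253, M2=-618/253, M3=-270/253, M4=0
seg 0: a=0, c=M0/2=0, d=(M1−M0)/(6·1)=659/506, b=Δ0−h0·(2M0+M1)/6=-2683/506
seg 1: a=-4, c=M1/2=1977/506, d=(M2−M1)/(6·2)=-865/1012, b=Δ1−h1·(2M1+M2)/6=-353/253
seg 2: a=2, c=M2/2=-309/253, d=(M3−M2)/(6·3)=58/759, b=Δ2−h2·(2M2+M3)/6=1006/253
seg 3: a=5, c=M3/2=-135/253, d=(M4−M3)/(6·2)=45/506, b=Δ3−h3·(2M3+M4)/6=-326/253
t_q=3/2 → seg 1, τ=1/2; S=-4+-353/253·τ+1977/506·τ²+-865/1012·τ³=-30989/8096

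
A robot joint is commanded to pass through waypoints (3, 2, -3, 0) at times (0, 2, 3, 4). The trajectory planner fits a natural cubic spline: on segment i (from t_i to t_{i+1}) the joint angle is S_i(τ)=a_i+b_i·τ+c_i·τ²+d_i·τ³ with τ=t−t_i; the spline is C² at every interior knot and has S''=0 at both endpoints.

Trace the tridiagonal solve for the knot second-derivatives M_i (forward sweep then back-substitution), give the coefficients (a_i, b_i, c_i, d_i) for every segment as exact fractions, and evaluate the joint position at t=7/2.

  seg 0: a=3 b=81/46 c=0 d=-13/23
  seg 1: a=2 b=-231/46 c=-78/23 d=157/46
  seg 2: a=-3 b=-36/23 c=315/46 d=-105/46
S(7/2) = -867/368

Δ: Δ0=-1/2, Δ1=-5, Δ2=3
row 1: diag=6, rhs=-27; c'=1/6, d'=-9/2
row 2: denom=4−1·1/6=23/6; d'=(48−1·-9/2)/(23/6)=315/23
back: M2=315/23
back: M1=-9/2−1/6·315/23=-156/23
M: M0=0, M1=-156/23, M2=315/23, M3=0
seg 0: a=3, c=M0/2=0, d=(M1−M0)/(6·2)=-13/23, b=Δ0−h0·(2M0+M1)/6=81/46
seg 1: a=2, c=M1/2=-78/23, d=(M2−M1)/(6·1)=157/46, b=Δ1−h1·(2M1+M2)/6=-231/46
seg 2: a=-3, c=M2/2=315/46, d=(M3−M2)/(6·1)=-105/46, b=Δ2−h2·(2M2+M3)/6=-36/23
t_q=7/2 → seg 2, τ=1/2; S=-3+-36/23·τ+315/46·τ²+-105/46·τ³=-867/368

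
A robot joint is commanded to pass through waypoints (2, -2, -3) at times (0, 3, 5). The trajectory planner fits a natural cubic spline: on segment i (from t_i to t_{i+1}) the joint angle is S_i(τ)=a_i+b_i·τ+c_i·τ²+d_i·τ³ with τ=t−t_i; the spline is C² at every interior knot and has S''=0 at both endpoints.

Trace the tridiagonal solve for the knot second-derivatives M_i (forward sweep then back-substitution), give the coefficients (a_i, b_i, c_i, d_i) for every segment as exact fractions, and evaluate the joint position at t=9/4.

Δ: Δ0=-4/3, Δ1=-1/2
row 1: diag=10, rhs=5; c'=1/5, d'=1/2
back: M1=1/2
M: M0=0, M1=1/2, M2=0
seg 0: a=2, c=M0/2=0, d=(M1−M0)/(6·3)=1/36, b=Δ0−h0·(2M0+M1)/6=-19/12
seg 1: a=-2, c=M1/2=1/4, d=(M2−M1)/(6·2)=-1/24, b=Δ1−h1·(2M1+M2)/6=-5/6
t_q=9/4 → seg 0, τ=9/4; S=2+-19/12·τ+0·τ²+1/36·τ³=-319/256

  seg 0: a=2 b=-19/12 c=0 d=1/36
  seg 1: a=-2 b=-5/6 c=1/4 d=-1/24
S(9/4) = -319/256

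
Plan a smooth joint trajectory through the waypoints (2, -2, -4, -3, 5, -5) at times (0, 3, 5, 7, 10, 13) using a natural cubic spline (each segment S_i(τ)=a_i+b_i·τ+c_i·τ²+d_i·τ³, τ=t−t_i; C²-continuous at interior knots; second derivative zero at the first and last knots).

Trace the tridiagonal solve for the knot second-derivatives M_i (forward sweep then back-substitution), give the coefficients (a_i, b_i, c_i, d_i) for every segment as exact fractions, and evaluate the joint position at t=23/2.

Δ: Δ0=-4/3, Δ1=-1, Δ2=1/2, Δ3=8/3, Δ4=-10/3
row 1: diag=10, rhs=2; c'=1/5, d'=1/5
row 2: denom=8−2·1/5=38/5; d'=(9−2·1/5)/(38/5)=43/38
row 3: denom=10−2·5/19=180/19; d'=(13−2·43/38)/(180/19)=17/15
row 4: denom=12−3·19/60=221/20; d'=(-36−3·17/15)/(221/20)=-788/221
back: M4=-788/221
back: M3=17/15−19/60·-788/221=500/221
back: M2=43/38−5/19·500/221=237/442
back: M1=1/5−1/5·237/442=41/442
M: M0=0, M1=41/442, M2=237/442, M3=500/221, M4=-788/221, M5=0
seg 0: a=2, c=M0/2=0, d=(M1−M0)/(6·3)=41/7956, b=Δ0−h0·(2M0+M1)/6=-3659/2652
seg 1: a=-2, c=M1/2=41/884, d=(M2−M1)/(6·2)=49/1326, b=Δ1−h1·(2M1+M2)/6=-1645/1326
seg 2: a=-4, c=M2/2=237/884, d=(M3−M2)/(6·2)=763/5304, b=Δ2−h2·(2M2+M3)/6=-811/1326
seg 3: a=-3, c=M3/2=250/221, d=(M4−M3)/(6·3)=-644/1989, b=Δ3−h3·(2M3+M4)/6=1450/663
seg 4: a=5, c=M4/2=-394/221, d=(M5−M4)/(6·3)=394/1989, b=Δ4−h4·(2M4+M5)/6=154/663
t_q=23/2 → seg 4, τ=3/2; S=5+154/663·τ+-394/221·τ²+394/1989·τ³=1773/884

  seg 0: a=2 b=-3659/2652 c=0 d=41/7956
  seg 1: a=-2 b=-1645/1326 c=41/884 d=49/1326
  seg 2: a=-4 b=-811/1326 c=237/884 d=763/5304
  seg 3: a=-3 b=1450/663 c=250/221 d=-644/1989
  seg 4: a=5 b=154/663 c=-394/221 d=394/1989
S(23/2) = 1773/884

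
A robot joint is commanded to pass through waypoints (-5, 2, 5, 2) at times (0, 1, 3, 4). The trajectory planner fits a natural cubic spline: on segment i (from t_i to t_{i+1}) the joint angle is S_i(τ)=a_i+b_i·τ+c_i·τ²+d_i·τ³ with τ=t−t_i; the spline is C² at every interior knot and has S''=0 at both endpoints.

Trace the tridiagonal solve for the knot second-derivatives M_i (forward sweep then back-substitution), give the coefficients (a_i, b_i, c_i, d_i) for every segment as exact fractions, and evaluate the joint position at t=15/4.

  seg 0: a=-5 b=31/4 c=0 d=-3/4
  seg 1: a=2 b=11/2 c=-9/4 d=1/8
  seg 2: a=5 b=-2 c=-3/2 d=1/2
S(15/4) = 367/128

Δ: Δ0=7, Δ1=3/2, Δ2=-3
row 1: diag=6, rhs=-33; c'=1/3, d'=-11/2
row 2: denom=6−2·1/3=16/3; d'=(-27−2·-11/2)/(16/3)=-3
back: M2=-3
back: M1=-11/2−1/3·-3=-9/2
M: M0=0, M1=-9/2, M2=-3, M3=0
seg 0: a=-5, c=M0/2=0, d=(M1−M0)/(6·1)=-3/4, b=Δ0−h0·(2M0+M1)/6=31/4
seg 1: a=2, c=M1/2=-9/4, d=(M2−M1)/(6·2)=1/8, b=Δ1−h1·(2M1+M2)/6=11/2
seg 2: a=5, c=M2/2=-3/2, d=(M3−M2)/(6·1)=1/2, b=Δ2−h2·(2M2+M3)/6=-2
t_q=15/4 → seg 2, τ=3/4; S=5+-2·τ+-3/2·τ²+1/2·τ³=367/128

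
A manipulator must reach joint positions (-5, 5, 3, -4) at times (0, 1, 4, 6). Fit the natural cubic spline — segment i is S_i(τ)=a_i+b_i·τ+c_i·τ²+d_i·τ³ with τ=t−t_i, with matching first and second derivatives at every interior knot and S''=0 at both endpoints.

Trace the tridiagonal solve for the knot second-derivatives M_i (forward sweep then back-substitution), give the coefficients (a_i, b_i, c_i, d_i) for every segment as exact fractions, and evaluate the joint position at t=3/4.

  seg 0: a=-5 b=4849/426 c=0 d=-589/426
  seg 1: a=5 b=1541/213 c=-589/142 d=215/426
  seg 2: a=3 b=-1715/426 c=28/71 d=-14/213
S(3/4) = 26843/9088

Δ: Δ0=10, Δ1=-2/3, Δ2=-7/2
row 1: diag=8, rhs=-64; c'=3/8, d'=-8
row 2: denom=10−3·3/8=71/8; d'=(-17−3·-8)/(71/8)=56/71
back: M2=56/71
back: M1=-8−3/8·56/71=-589/71
M: M0=0, M1=-589/71, M2=56/71, M3=0
seg 0: a=-5, c=M0/2=0, d=(M1−M0)/(6·1)=-589/426, b=Δ0−h0·(2M0+M1)/6=4849/426
seg 1: a=5, c=M1/2=-589/142, d=(M2−M1)/(6·3)=215/426, b=Δ1−h1·(2M1+M2)/6=1541/213
seg 2: a=3, c=M2/2=28/71, d=(M3−M2)/(6·2)=-14/213, b=Δ2−h2·(2M2+M3)/6=-1715/426
t_q=3/4 → seg 0, τ=3/4; S=-5+4849/426·τ+0·τ²+-589/426·τ³=26843/9088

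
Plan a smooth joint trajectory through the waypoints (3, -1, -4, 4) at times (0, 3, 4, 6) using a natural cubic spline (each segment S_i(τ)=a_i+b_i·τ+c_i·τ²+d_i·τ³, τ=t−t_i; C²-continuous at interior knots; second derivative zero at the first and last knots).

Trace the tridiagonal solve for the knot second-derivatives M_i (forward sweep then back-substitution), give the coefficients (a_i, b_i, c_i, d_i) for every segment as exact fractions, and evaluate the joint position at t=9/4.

Δ: Δ0=-4/3, Δ1=-3, Δ2=4
row 1: diag=8, rhs=-10; c'=1/8, d'=-5/4
row 2: denom=6−1·1/8=47/8; d'=(42−1·-5/4)/(47/8)=346/47
back: M2=346/47
back: M1=-5/4−1/8·346/47=-102/47
M: M0=0, M1=-102/47, M2=346/47, M3=0
seg 0: a=3, c=M0/2=0, d=(M1−M0)/(6·3)=-17/141, b=Δ0−h0·(2M0+M1)/6=-35/141
seg 1: a=-1, c=M1/2=-51/47, d=(M2−M1)/(6·1)=224/141, b=Δ1−h1·(2M1+M2)/6=-494/141
seg 2: a=-4, c=M2/2=173/47, d=(M3−M2)/(6·2)=-173/282, b=Δ2−h2·(2M2+M3)/6=-128/141
t_q=9/4 → seg 0, τ=9/4; S=3+-35/141·τ+0·τ²+-17/141·τ³=3213/3008

  seg 0: a=3 b=-35/141 c=0 d=-17/141
  seg 1: a=-1 b=-494/141 c=-51/47 d=224/141
  seg 2: a=-4 b=-128/141 c=173/47 d=-173/282
S(9/4) = 3213/3008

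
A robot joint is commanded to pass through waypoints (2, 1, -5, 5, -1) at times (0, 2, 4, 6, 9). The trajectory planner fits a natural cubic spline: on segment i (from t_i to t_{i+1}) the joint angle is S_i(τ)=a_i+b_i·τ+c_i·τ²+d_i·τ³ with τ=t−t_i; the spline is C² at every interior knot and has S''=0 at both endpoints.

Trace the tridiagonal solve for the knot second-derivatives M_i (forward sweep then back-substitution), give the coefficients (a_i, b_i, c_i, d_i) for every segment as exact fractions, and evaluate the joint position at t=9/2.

Δ: Δ0=-1/2, Δ1=-3, Δ2=5, Δ3=-2
row 1: diag=8, rhs=-15; c'=1/4, d'=-15/8
row 2: denom=8−2·1/4=15/2; d'=(48−2·-15/8)/(15/2)=69/10
row 3: denom=10−2·4/15=142/15; d'=(-42−2·69/10)/(142/15)=-837/142
back: M3=-837/142
back: M2=69/10−4/15·-837/142=1203/142
back: M1=-15/8−1/4·1203/142=-567/142
M: M0=0, M1=-567/142, M2=1203/142, M3=-837/142, M4=0
seg 0: a=2, c=M0/2=0, d=(M1−M0)/(6·2)=-189/568, b=Δ0−h0·(2M0+M1)/6=59/71
seg 1: a=1, c=M1/2=-567/284, d=(M2−M1)/(6·2)=295/284, b=Δ1−h1·(2M1+M2)/6=-449/142
seg 2: a=-5, c=M2/2=1203/284, d=(M3−M2)/(6·2)=-85/71, b=Δ2−h2·(2M2+M3)/6=187/142
seg 3: a=5, c=M3/2=-837/284, d=(M4−M3)/(6·3)=93/284, b=Δ3−h3·(2M3+M4)/6=553/142
t_q=9/2 → seg 2, τ=1/2; S=-5+187/142·τ+1203/284·τ²+-85/71·τ³=-3899/1136

  seg 0: a=2 b=59/71 c=0 d=-189/568
  seg 1: a=1 b=-449/142 c=-567/284 d=295/284
  seg 2: a=-5 b=187/142 c=1203/284 d=-85/71
  seg 3: a=5 b=553/142 c=-837/284 d=93/284
S(9/2) = -3899/1136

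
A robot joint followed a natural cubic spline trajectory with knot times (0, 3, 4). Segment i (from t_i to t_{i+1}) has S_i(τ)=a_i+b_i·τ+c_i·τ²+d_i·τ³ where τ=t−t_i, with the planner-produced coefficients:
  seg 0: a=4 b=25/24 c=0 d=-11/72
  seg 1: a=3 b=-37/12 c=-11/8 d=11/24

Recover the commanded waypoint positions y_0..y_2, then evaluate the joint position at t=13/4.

y_0=4 y_1=3 y_2=-1
S(13/4) = 1101/512

y_0 = S_0(0) = a_0 = 4
y_1 = S_1(0) = a_1 = 3
y_2 = S_1(1) = -1
t_q=13/4 is in segment 1 (τ=1/4); S_1(τ)=1101/512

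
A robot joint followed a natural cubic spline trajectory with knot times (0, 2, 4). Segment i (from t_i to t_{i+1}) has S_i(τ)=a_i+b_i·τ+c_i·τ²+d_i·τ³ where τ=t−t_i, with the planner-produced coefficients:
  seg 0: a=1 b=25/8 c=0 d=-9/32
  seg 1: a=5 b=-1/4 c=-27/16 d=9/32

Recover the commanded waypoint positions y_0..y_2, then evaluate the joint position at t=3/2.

y_0=1 y_1=5 y_2=0
S(3/2) = 1213/256

y_0 = S_0(0) = a_0 = 1
y_1 = S_1(0) = a_1 = 5
y_2 = S_1(2) = 0
t_q=3/2 is in segment 0 (τ=3/2); S_0(τ)=1213/256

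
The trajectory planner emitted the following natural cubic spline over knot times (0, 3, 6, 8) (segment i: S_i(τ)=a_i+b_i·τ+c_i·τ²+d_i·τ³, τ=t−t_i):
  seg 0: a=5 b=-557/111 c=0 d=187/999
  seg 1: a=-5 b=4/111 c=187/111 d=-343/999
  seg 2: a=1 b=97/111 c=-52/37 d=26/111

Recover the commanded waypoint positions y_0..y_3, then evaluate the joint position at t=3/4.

y_0=5 y_1=-5 y_2=1 y_3=-1
S(3/4) = 3115/2368

y_0 = S_0(0) = a_0 = 5
y_1 = S_1(0) = a_1 = -5
y_2 = S_2(0) = a_2 = 1
y_3 = S_2(2) = -1
t_q=3/4 is in segment 0 (τ=3/4); S_0(τ)=3115/2368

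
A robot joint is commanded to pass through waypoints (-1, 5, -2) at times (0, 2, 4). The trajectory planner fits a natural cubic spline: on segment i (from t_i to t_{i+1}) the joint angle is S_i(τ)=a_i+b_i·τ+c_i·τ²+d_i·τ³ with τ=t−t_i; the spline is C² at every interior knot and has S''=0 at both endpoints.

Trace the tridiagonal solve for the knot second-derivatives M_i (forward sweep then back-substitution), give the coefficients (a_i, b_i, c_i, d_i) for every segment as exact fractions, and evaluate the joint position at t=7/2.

Δ: Δ0=3, Δ1=-7/2
row 1: diag=8, rhs=-39; c'=1/4, d'=-39/8
back: M1=-39/8
M: M0=0, M1=-39/8, M2=0
seg 0: a=-1, c=M0/2=0, d=(M1−M0)/(6·2)=-13/32, b=Δ0−h0·(2M0+M1)/6=37/8
seg 1: a=5, c=M1/2=-39/16, d=(M2−M1)/(6·2)=13/32, b=Δ1−h1·(2M1+M2)/6=-1/4
t_q=7/2 → seg 1, τ=3/2; S=5+-1/4·τ+-39/16·τ²+13/32·τ³=131/256

  seg 0: a=-1 b=37/8 c=0 d=-13/32
  seg 1: a=5 b=-1/4 c=-39/16 d=13/32
S(7/2) = 131/256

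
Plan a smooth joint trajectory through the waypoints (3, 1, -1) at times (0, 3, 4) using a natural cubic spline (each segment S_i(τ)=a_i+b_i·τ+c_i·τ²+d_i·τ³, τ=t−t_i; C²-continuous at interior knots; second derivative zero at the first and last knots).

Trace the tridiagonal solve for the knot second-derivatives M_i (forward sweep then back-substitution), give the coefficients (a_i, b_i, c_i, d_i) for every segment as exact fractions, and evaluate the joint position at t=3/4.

Δ: Δ0=-2/3, Δ1=-2
row 1: diag=8, rhs=-8; c'=1/8, d'=-1
back: M1=-1
M: M0=0, M1=-1, M2=0
seg 0: a=3, c=M0/2=0, d=(M1−M0)/(6·3)=-1/18, b=Δ0−h0·(2M0+M1)/6=-1/6
seg 1: a=1, c=M1/2=-1/2, d=(M2−M1)/(6·1)=1/6, b=Δ1−h1·(2M1+M2)/6=-5/3
t_q=3/4 → seg 0, τ=3/4; S=3+-1/6·τ+0·τ²+-1/18·τ³=365/128

  seg 0: a=3 b=-1/6 c=0 d=-1/18
  seg 1: a=1 b=-5/3 c=-1/2 d=1/6
S(3/4) = 365/128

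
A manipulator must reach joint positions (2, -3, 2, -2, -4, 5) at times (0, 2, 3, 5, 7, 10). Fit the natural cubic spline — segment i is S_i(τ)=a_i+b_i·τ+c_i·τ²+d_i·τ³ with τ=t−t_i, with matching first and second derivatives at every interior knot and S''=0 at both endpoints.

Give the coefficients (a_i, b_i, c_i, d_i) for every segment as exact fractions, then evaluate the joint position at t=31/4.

  seg 0: a=2 b=-6681/1210 c=0 d=457/605
  seg 1: a=-3 b=4287/1210 c=2742/605 d=-3721/1210
  seg 2: a=2 b=186/55 c=-5679/1210 d=2423/2420
  seg 3: a=-2 b=-2043/605 c=159/121 d=-38/605
  seg 4: a=-4 b=681/605 c=567/605 d=-63/605
S(31/4) = -103481/38720

Δ: Δ0=-5/2, Δ1=5, Δ2=-2, Δ3=-1, Δ4=3
row 1: diag=6, rhs=45; c'=1/6, d'=15/2
row 2: denom=6−1·1/6=35/6; d'=(-42−1·15/2)/(35/6)=-297/35
row 3: denom=8−2·12/35=256/35; d'=(6−2·-297/35)/(256/35)=201/64
row 4: denom=10−2·35/128=605/64; d'=(24−2·201/64)/(605/64)=1134/605
back: M4=1134/605
back: M3=201/64−35/128·1134/605=318/121
back: M2=-297/35−12/35·318/121=-5679/605
back: M1=15/2−1/6·-5679/605=5484/605
M: M0=0, M1=5484/605, M2=-5679/605, M3=318/121, M4=1134/605, M5=0
seg 0: a=2, c=M0/2=0, d=(M1−M0)/(6·2)=457/605, b=Δ0−h0·(2M0+M1)/6=-6681/1210
seg 1: a=-3, c=M1/2=2742/605, d=(M2−M1)/(6·1)=-3721/1210, b=Δ1−h1·(2M1+M2)/6=4287/1210
seg 2: a=2, c=M2/2=-5679/1210, d=(M3−M2)/(6·2)=2423/2420, b=Δ2−h2·(2M2+M3)/6=186/55
seg 3: a=-2, c=M3/2=159/121, d=(M4−M3)/(6·2)=-38/605, b=Δ3−h3·(2M3+M4)/6=-2043/605
seg 4: a=-4, c=M4/2=567/605, d=(M5−M4)/(6·3)=-63/605, b=Δ4−h4·(2M4+M5)/6=681/605
t_q=31/4 → seg 4, τ=3/4; S=-4+681/605·τ+567/605·τ²+-63/605·τ³=-103481/38720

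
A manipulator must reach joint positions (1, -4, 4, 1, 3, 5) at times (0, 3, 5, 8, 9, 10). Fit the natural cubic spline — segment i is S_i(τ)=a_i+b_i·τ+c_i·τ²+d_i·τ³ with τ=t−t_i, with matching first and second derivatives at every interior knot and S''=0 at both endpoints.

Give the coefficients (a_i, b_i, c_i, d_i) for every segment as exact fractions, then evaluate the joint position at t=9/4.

  seg 0: a=1 b=-847/218 c=0 d=1451/5886
  seg 1: a=-4 b=302/109 c=1451/654 d=-1049/1308
  seg 2: a=4 b=661/327 c=-848/327 d=1556/2943
  seg 3: a=1 b=241/327 c=236/109 d=-295/327
  seg 4: a=3 b=772/327 c=-59/109 d=59/327
S(9/4) = -68839/13952

Δ: Δ0=-5/3, Δ1=4, Δ2=-1, Δ3=2, Δ4=2
row 1: diag=10, rhs=34; c'=1/5, d'=17/5
row 2: denom=10−2·1/5=48/5; d'=(-30−2·17/5)/(48/5)=-23/6
row 3: denom=8−3·5/16=113/16; d'=(18−3·-23/6)/(113/16)=472/113
row 4: denom=4−1·16/113=436/113; d'=(0−1·472/113)/(436/113)=-118/109
back: M4=-118/109
back: M3=472/113−16/113·-118/109=472/109
back: M2=-23/6−5/16·472/109=-1696/327
back: M1=17/5−1/5·-1696/327=1451/327
M: M0=0, M1=1451/327, M2=-1696/327, M3=472/109, M4=-118/109, M5=0
seg 0: a=1, c=M0/2=0, d=(M1−M0)/(6·3)=1451/5886, b=Δ0−h0·(2M0+M1)/6=-847/218
seg 1: a=-4, c=M1/2=1451/654, d=(M2−M1)/(6·2)=-1049/1308, b=Δ1−h1·(2M1+M2)/6=302/109
seg 2: a=4, c=M2/2=-848/327, d=(M3−M2)/(6·3)=1556/2943, b=Δ2−h2·(2M2+M3)/6=661/327
seg 3: a=1, c=M3/2=236/109, d=(M4−M3)/(6·1)=-295/327, b=Δ3−h3·(2M3+M4)/6=241/327
seg 4: a=3, c=M4/2=-59/109, d=(M5−M4)/(6·1)=59/327, b=Δ4−h4·(2M4+M5)/6=772/327
t_q=9/4 → seg 0, τ=9/4; S=1+-847/218·τ+0·τ²+1451/5886·τ³=-68839/13952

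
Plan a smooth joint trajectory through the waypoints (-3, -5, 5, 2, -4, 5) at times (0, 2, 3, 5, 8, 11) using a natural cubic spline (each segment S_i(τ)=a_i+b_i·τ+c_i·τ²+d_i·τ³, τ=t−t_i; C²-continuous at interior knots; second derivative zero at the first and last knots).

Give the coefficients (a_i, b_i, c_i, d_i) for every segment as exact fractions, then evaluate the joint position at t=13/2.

Δ: Δ0=-1, Δ1=10, Δ2=-3/2, Δ3=-2, Δ4=3
row 1: diag=6, rhs=66; c'=1/6, d'=11
row 2: denom=6−1·1/6=35/6; d'=(-69−1·11)/(35/6)=-96/7
row 3: denom=10−2·12/35=326/35; d'=(-3−2·-96/7)/(326/35)=855/326
row 4: denom=12−3·105/326=3597/326; d'=(30−3·855/326)/(3597/326)=2405/1199
back: M4=2405/1199
back: M3=855/326−105/326·2405/1199=2370/1199
back: M2=-96/7−12/35·2370/1199=-17256/1199
back: M1=11−1/6·-17256/1199=16065/1199
M: M0=0, M1=16065/1199, M2=-17256/1199, M3=2370/1199, M4=2405/1199, M5=0
seg 0: a=-3, c=M0/2=0, d=(M1−M0)/(6·2)=5355/4796, b=Δ0−h0·(2M0+M1)/6=-6554/1199
seg 1: a=-5, c=M1/2=16065/2398, d=(M2−M1)/(6·1)=-11107/2398, b=Δ1−h1·(2M1+M2)/6=9511/1199
seg 2: a=5, c=M2/2=-8628/1199, d=(M3−M2)/(6·2)=3271/2398, b=Δ2−h2·(2M2+M3)/6=1621/218
seg 3: a=2, c=M3/2=1185/1199, d=(M4−M3)/(6·3)=35/21582, b=Δ3−h3·(2M3+M4)/6=-11941/2398
seg 4: a=-4, c=M4/2=2405/2398, d=(M5−M4)/(6·3)=-2405/21582, b=Δ4−h4·(2M4+M5)/6=1192/1199
t_q=13/2 → seg 3, τ=3/2; S=2+-11941/2398·τ+1185/1199·τ²+35/21582·τ³=-62159/19184

  seg 0: a=-3 b=-6554/1199 c=0 d=5355/4796
  seg 1: a=-5 b=9511/1199 c=16065/2398 d=-11107/2398
  seg 2: a=5 b=1621/218 c=-8628/1199 d=3271/2398
  seg 3: a=2 b=-11941/2398 c=1185/1199 d=35/21582
  seg 4: a=-4 b=1192/1199 c=2405/2398 d=-2405/21582
S(13/2) = -62159/19184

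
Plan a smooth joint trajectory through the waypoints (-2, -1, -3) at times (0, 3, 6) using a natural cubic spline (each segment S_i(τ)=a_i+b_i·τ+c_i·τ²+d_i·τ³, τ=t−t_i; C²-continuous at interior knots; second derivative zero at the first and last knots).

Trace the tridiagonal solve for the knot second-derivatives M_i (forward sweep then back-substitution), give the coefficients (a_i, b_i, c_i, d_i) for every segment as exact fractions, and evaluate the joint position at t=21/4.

Δ: Δ0=1/3, Δ1=-2/3
row 1: diag=12, rhs=-6; c'=1/4, d'=-1/2
back: M1=-1/2
M: M0=0, M1=-1/2, M2=0
seg 0: a=-2, c=M0/2=0, d=(M1−M0)/(6·3)=-1/36, b=Δ0−h0·(2M0+M1)/6=7/12
seg 1: a=-1, c=M1/2=-1/4, d=(M2−M1)/(6·3)=1/36, b=Δ1−h1·(2M1+M2)/6=-1/6
t_q=21/4 → seg 1, τ=9/4; S=-1+-1/6·τ+-1/4·τ²+1/36·τ³=-595/256

  seg 0: a=-2 b=7/12 c=0 d=-1/36
  seg 1: a=-1 b=-1/6 c=-1/4 d=1/36
S(21/4) = -595/256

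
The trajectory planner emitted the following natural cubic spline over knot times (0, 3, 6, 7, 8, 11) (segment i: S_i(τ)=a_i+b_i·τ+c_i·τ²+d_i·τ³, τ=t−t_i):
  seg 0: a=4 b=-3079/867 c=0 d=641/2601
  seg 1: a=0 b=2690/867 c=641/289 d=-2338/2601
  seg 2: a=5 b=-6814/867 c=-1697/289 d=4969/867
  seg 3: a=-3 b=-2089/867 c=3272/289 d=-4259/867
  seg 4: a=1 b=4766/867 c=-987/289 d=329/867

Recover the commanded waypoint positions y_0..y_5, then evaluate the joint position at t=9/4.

y_0=4 y_1=0 y_2=5 y_3=-3 y_4=1 y_5=-3
S(9/4) = -21887/18496

y_0 = S_0(0) = a_0 = 4
y_1 = S_1(0) = a_1 = 0
y_2 = S_2(0) = a_2 = 5
y_3 = S_3(0) = a_3 = -3
y_4 = S_4(0) = a_4 = 1
y_5 = S_4(3) = -3
t_q=9/4 is in segment 0 (τ=9/4); S_0(τ)=-21887/18496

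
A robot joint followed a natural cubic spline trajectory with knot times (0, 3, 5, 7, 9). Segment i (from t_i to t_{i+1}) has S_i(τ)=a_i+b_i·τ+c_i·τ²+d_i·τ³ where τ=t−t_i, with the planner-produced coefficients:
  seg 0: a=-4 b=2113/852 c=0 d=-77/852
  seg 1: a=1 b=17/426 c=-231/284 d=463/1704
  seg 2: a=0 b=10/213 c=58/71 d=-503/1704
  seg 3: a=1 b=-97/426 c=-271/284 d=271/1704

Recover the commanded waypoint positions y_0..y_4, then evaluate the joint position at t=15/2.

y_0 = S_0(0) = a_0 = -4
y_1 = S_1(0) = a_1 = 1
y_2 = S_2(0) = a_2 = 0
y_3 = S_3(0) = a_3 = 1
y_4 = S_3(2) = -2
t_q=15/2 is in segment 3 (τ=1/2); S_3(τ)=3033/4544

y_0=-4 y_1=1 y_2=0 y_3=1 y_4=-2
S(15/2) = 3033/4544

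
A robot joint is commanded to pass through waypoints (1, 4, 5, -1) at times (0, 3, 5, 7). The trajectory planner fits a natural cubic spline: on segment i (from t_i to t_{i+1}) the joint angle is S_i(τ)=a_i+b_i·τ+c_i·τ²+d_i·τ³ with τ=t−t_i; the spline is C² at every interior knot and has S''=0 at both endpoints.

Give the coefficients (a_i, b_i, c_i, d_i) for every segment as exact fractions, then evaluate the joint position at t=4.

  seg 0: a=1 b=67/76 c=0 d=1/76
  seg 1: a=4 b=47/38 c=9/76 d=-37/152
  seg 2: a=5 b=-23/19 c=-51/38 d=17/76
S(4) = 777/152

Δ: Δ0=1, Δ1=1/2, Δ2=-3
row 1: diag=10, rhs=-3; c'=1/5, d'=-3/10
row 2: denom=8−2·1/5=38/5; d'=(-21−2·-3/10)/(38/5)=-51/19
back: M2=-51/19
back: M1=-3/10−1/5·-51/19=9/38
M: M0=0, M1=9/38, M2=-51/19, M3=0
seg 0: a=1, c=M0/2=0, d=(M1−M0)/(6·3)=1/76, b=Δ0−h0·(2M0+M1)/6=67/76
seg 1: a=4, c=M1/2=9/76, d=(M2−M1)/(6·2)=-37/152, b=Δ1−h1·(2M1+M2)/6=47/38
seg 2: a=5, c=M2/2=-51/38, d=(M3−M2)/(6·2)=17/76, b=Δ2−h2·(2M2+M3)/6=-23/19
t_q=4 → seg 1, τ=1; S=4+47/38·τ+9/76·τ²+-37/152·τ³=777/152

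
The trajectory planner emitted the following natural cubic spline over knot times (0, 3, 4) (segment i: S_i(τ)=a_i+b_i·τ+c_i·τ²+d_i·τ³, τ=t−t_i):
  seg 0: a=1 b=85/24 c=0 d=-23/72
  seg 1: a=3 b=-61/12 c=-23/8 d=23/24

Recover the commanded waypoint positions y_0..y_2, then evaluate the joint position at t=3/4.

y_0 = S_0(0) = a_0 = 1
y_1 = S_1(0) = a_1 = 3
y_2 = S_1(1) = -4
t_q=3/4 is in segment 0 (τ=3/4); S_0(τ)=1803/512

y_0=1 y_1=3 y_2=-4
S(3/4) = 1803/512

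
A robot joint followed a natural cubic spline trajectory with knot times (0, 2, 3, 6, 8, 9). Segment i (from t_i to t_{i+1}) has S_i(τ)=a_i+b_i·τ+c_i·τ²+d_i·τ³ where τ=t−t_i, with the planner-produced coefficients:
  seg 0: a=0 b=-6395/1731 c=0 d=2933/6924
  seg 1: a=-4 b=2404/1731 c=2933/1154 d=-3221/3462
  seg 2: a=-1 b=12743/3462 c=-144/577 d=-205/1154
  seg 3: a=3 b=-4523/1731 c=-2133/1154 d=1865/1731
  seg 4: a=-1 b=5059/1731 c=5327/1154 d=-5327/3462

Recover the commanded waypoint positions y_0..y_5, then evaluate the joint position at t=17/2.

y_0 = S_0(0) = a_0 = 0
y_1 = S_1(0) = a_1 = -4
y_2 = S_2(0) = a_2 = -1
y_3 = S_3(0) = a_3 = 3
y_4 = S_4(0) = a_4 = -1
y_5 = S_4(1) = 5
t_q=17/2 is in segment 4 (τ=1/2); S_4(τ)=13137/9232

y_0=0 y_1=-4 y_2=-1 y_3=3 y_4=-1 y_5=5
S(17/2) = 13137/9232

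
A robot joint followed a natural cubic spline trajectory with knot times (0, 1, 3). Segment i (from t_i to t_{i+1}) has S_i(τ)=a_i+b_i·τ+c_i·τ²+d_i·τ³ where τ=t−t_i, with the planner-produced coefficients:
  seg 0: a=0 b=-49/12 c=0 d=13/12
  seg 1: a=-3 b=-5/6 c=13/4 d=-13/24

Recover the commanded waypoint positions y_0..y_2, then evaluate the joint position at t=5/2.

y_0 = S_0(0) = a_0 = 0
y_1 = S_1(0) = a_1 = -3
y_2 = S_1(2) = 4
t_q=5/2 is in segment 1 (τ=3/2); S_1(τ)=79/64

y_0=0 y_1=-3 y_2=4
S(5/2) = 79/64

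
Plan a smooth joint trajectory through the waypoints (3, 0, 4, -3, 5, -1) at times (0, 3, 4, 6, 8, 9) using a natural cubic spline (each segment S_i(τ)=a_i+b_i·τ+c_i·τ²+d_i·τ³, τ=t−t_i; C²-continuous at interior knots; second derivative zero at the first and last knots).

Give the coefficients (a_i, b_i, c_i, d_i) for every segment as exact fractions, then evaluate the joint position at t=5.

  seg 0: a=3 b=-1714/469 c=0 d=415/1407
  seg 1: a=0 b=2021/469 c=1245/469 d=-1390/469
  seg 2: a=4 b=341/469 c=-2925/469 d=1105/536
  seg 3: a=-3 b=487/938 c=11505/1876 d=-1030/469
  seg 4: a=5 b=-1223/938 c=-13215/1876 d=4405/1876
S(5) = 2071/3752

Δ: Δ0=-1, Δ1=4, Δ2=-7/2, Δ3=4, Δ4=-6
row 1: diag=8, rhs=30; c'=1/8, d'=15/4
row 2: denom=6−1·1/8=47/8; d'=(-45−1·15/4)/(47/8)=-390/47
row 3: denom=8−2·16/47=344/47; d'=(45−2·-390/47)/(344/47)=2895/344
row 4: denom=6−2·47/172=469/86; d'=(-60−2·2895/344)/(469/86)=-13215/938
back: M4=-13215/938
back: M3=2895/344−47/172·-13215/938=11505/938
back: M2=-390/47−16/47·11505/938=-5850/469
back: M1=15/4−1/8·-5850/469=2490/469
M: M0=0, M1=2490/469, M2=-5850/469, M3=11505/938, M4=-13215/938, M5=0
seg 0: a=3, c=M0/2=0, d=(M1−M0)/(6·3)=415/1407, b=Δ0−h0·(2M0+M1)/6=-1714/469
seg 1: a=0, c=M1/2=1245/469, d=(M2−M1)/(6·1)=-1390/469, b=Δ1−h1·(2M1+M2)/6=2021/469
seg 2: a=4, c=M2/2=-2925/469, d=(M3−M2)/(6·2)=1105/536, b=Δ2−h2·(2M2+M3)/6=341/469
seg 3: a=-3, c=M3/2=11505/1876, d=(M4−M3)/(6·2)=-1030/469, b=Δ3−h3·(2M3+M4)/6=487/938
seg 4: a=5, c=M4/2=-13215/1876, d=(M5−M4)/(6·1)=4405/1876, b=Δ4−h4·(2M4+M5)/6=-1223/938
t_q=5 → seg 2, τ=1; S=4+341/469·τ+-2925/469·τ²+1105/536·τ³=2071/3752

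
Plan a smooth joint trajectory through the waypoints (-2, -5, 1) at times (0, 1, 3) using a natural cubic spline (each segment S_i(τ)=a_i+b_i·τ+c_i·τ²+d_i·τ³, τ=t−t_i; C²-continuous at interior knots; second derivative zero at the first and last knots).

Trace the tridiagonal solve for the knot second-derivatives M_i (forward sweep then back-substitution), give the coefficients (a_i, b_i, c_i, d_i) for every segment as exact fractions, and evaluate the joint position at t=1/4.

  seg 0: a=-2 b=-4 c=0 d=1
  seg 1: a=-5 b=-1 c=3 d=-1/2
S(1/4) = -191/64

Δ: Δ0=-3, Δ1=3
row 1: diag=6, rhs=36; c'=1/3, d'=6
back: M1=6
M: M0=0, M1=6, M2=0
seg 0: a=-2, c=M0/2=0, d=(M1−M0)/(6·1)=1, b=Δ0−h0·(2M0+M1)/6=-4
seg 1: a=-5, c=M1/2=3, d=(M2−M1)/(6·2)=-1/2, b=Δ1−h1·(2M1+M2)/6=-1
t_q=1/4 → seg 0, τ=1/4; S=-2+-4·τ+0·τ²+1·τ³=-191/64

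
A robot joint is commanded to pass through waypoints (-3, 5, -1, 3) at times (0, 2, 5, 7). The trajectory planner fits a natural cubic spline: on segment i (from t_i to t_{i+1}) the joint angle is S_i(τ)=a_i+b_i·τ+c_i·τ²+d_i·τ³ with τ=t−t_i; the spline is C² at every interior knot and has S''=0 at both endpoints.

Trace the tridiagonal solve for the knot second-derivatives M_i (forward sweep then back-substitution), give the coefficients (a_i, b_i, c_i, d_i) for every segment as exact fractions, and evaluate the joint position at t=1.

  seg 0: a=-3 b=508/91 c=0 d=-36/91
  seg 1: a=5 b=76/91 c=-216/91 d=10/21
  seg 2: a=-1 b=-50/91 c=174/91 d=-29/91
S(1) = 199/91

Δ: Δ0=4, Δ1=-2, Δ2=2
row 1: diag=10, rhs=-36; c'=3/10, d'=-18/5
row 2: denom=10−3·3/10=91/10; d'=(24−3·-18/5)/(91/10)=348/91
back: M2=348/91
back: M1=-18/5−3/10·348/91=-432/91
M: M0=0, M1=-432/91, M2=348/91, M3=0
seg 0: a=-3, c=M0/2=0, d=(M1−M0)/(6·2)=-36/91, b=Δ0−h0·(2M0+M1)/6=508/91
seg 1: a=5, c=M1/2=-216/91, d=(M2−M1)/(6·3)=10/21, b=Δ1−h1·(2M1+M2)/6=76/91
seg 2: a=-1, c=M2/2=174/91, d=(M3−M2)/(6·2)=-29/91, b=Δ2−h2·(2M2+M3)/6=-50/91
t_q=1 → seg 0, τ=1; S=-3+508/91·τ+0·τ²+-36/91·τ³=199/91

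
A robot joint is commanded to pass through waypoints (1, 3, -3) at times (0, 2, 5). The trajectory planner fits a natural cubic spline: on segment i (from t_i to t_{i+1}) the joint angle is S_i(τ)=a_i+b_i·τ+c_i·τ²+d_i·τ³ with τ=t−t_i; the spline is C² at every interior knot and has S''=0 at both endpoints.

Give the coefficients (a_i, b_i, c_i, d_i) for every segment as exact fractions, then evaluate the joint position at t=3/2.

Δ: Δ0=1, Δ1=-2
row 1: diag=10, rhs=-18; c'=3/10, d'=-9/5
back: M1=-9/5
M: M0=0, M1=-9/5, M2=0
seg 0: a=1, c=M0/2=0, d=(M1−M0)/(6·2)=-3/20, b=Δ0−h0·(2M0+M1)/6=8/5
seg 1: a=3, c=M1/2=-9/10, d=(M2−M1)/(6·3)=1/10, b=Δ1−h1·(2M1+M2)/6=-1/5
t_q=3/2 → seg 0, τ=3/2; S=1+8/5·τ+0·τ²+-3/20·τ³=463/160

  seg 0: a=1 b=8/5 c=0 d=-3/20
  seg 1: a=3 b=-1/5 c=-9/10 d=1/10
S(3/2) = 463/160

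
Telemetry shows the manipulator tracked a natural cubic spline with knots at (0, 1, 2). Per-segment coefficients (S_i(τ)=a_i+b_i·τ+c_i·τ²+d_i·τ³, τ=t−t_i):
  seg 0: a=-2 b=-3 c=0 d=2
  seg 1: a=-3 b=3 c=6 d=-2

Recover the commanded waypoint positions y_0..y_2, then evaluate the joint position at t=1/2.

y_0 = S_0(0) = a_0 = -2
y_1 = S_1(0) = a_1 = -3
y_2 = S_1(1) = 4
t_q=1/2 is in segment 0 (τ=1/2); S_0(τ)=-13/4

y_0=-2 y_1=-3 y_2=4
S(1/2) = -13/4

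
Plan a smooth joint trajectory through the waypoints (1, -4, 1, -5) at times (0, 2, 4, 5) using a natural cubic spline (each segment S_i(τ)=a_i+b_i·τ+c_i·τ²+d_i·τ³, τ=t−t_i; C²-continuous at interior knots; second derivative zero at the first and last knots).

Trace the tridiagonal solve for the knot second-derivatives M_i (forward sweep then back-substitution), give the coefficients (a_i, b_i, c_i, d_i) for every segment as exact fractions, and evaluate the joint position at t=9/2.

  seg 0: a=1 b=-51/11 c=0 d=47/88
  seg 1: a=-4 b=39/22 c=141/44 d=-125/88
  seg 2: a=1 b=-27/11 c=-117/22 d=39/22
S(9/2) = -235/176

Δ: Δ0=-5/2, Δ1=5/2, Δ2=-6
row 1: diag=8, rhs=30; c'=1/4, d'=15/4
row 2: denom=6−2·1/4=11/2; d'=(-51−2·15/4)/(11/2)=-117/11
back: M2=-117/11
back: M1=15/4−1/4·-117/11=141/22
M: M0=0, M1=141/22, M2=-117/11, M3=0
seg 0: a=1, c=M0/2=0, d=(M1−M0)/(6·2)=47/88, b=Δ0−h0·(2M0+M1)/6=-51/11
seg 1: a=-4, c=M1/2=141/44, d=(M2−M1)/(6·2)=-125/88, b=Δ1−h1·(2M1+M2)/6=39/22
seg 2: a=1, c=M2/2=-117/22, d=(M3−M2)/(6·1)=39/22, b=Δ2−h2·(2M2+M3)/6=-27/11
t_q=9/2 → seg 2, τ=1/2; S=1+-27/11·τ+-117/22·τ²+39/22·τ³=-235/176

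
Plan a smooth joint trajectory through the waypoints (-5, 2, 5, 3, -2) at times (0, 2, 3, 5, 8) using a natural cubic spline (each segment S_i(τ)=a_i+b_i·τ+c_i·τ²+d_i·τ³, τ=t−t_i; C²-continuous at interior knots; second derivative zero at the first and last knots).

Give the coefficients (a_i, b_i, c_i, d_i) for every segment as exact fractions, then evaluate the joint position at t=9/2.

  seg 0: a=-5 b=3359/978 c=0 d=8/489
  seg 1: a=2 b=3551/978 c=16/163 d=-713/978
  seg 2: a=5 b=802/489 c=-681/326 d=188/489
  seg 3: a=3 b=-1028/489 c=71/326 d=-71/2934
S(9/2) = 5291/1304

Δ: Δ0=7/2, Δ1=3, Δ2=-1, Δ3=-5/3
row 1: diag=6, rhs=-3; c'=1/6, d'=-1/2
row 2: denom=6−1·1/6=35/6; d'=(-24−1·-1/2)/(35/6)=-141/35
row 3: denom=10−2·12/35=326/35; d'=(-4−2·-141/35)/(326/35)=71/163
back: M3=71/163
back: M2=-141/35−12/35·71/163=-681/163
back: M1=-1/2−1/6·-681/163=32/163
M: M0=0, M1=32/163, M2=-681/163, M3=71/163, M4=0
seg 0: a=-5, c=M0/2=0, d=(M1−M0)/(6·2)=8/489, b=Δ0−h0·(2M0+M1)/6=3359/978
seg 1: a=2, c=M1/2=16/163, d=(M2−M1)/(6·1)=-713/978, b=Δ1−h1·(2M1+M2)/6=3551/978
seg 2: a=5, c=M2/2=-681/326, d=(M3−M2)/(6·2)=188/489, b=Δ2−h2·(2M2+M3)/6=802/489
seg 3: a=3, c=M3/2=71/326, d=(M4−M3)/(6·3)=-71/2934, b=Δ3−h3·(2M3+M4)/6=-1028/489
t_q=9/2 → seg 2, τ=3/2; S=5+802/489·τ+-681/326·τ²+188/489·τ³=5291/1304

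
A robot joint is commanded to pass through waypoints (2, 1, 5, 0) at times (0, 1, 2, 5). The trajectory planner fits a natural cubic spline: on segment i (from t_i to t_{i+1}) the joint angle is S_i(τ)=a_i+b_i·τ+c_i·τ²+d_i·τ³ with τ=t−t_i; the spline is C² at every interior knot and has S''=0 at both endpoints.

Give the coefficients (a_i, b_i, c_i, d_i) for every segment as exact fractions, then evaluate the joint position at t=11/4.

  seg 0: a=2 b=-230/93 c=0 d=137/93
  seg 1: a=1 b=181/93 c=137/31 d=-220/93
  seg 2: a=5 b=343/93 c=-83/31 d=83/279
S(11/4) = 12669/1984

Δ: Δ0=-1, Δ1=4, Δ2=-5/3
row 1: diag=4, rhs=30; c'=1/4, d'=15/2
row 2: denom=8−1·1/4=31/4; d'=(-34−1·15/2)/(31/4)=-166/31
back: M2=-166/31
back: M1=15/2−1/4·-166/31=274/31
M: M0=0, M1=274/31, M2=-166/31, M3=0
seg 0: a=2, c=M0/2=0, d=(M1−M0)/(6·1)=137/93, b=Δ0−h0·(2M0+M1)/6=-230/93
seg 1: a=1, c=M1/2=137/31, d=(M2−M1)/(6·1)=-220/93, b=Δ1−h1·(2M1+M2)/6=181/93
seg 2: a=5, c=M2/2=-83/31, d=(M3−M2)/(6·3)=83/279, b=Δ2−h2·(2M2+M3)/6=343/93
t_q=11/4 → seg 2, τ=3/4; S=5+343/93·τ+-83/31·τ²+83/279·τ³=12669/1984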